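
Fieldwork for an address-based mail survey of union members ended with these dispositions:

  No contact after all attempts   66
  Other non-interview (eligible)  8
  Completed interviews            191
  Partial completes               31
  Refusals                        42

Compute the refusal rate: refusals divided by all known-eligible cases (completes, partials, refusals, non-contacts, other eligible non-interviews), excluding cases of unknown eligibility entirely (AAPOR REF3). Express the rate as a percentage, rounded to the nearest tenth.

12.4%

Top = 42
Base = 191 + 31 + 42 + 66 + 8 = 338
REF3 = 42 / 338 = 0.1243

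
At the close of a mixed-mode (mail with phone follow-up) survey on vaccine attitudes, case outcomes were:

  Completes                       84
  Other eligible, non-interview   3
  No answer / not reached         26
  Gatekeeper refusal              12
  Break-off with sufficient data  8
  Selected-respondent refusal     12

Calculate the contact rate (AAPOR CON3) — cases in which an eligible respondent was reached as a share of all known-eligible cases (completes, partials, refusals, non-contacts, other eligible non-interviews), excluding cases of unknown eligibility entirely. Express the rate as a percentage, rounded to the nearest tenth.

Refused = 12 + 12 = 24
Num: 84 + 8 + 24 + 3 = 119
Denominator: 84 + 8 + 24 + 26 + 3 = 145
CON3 = 119 / 145 = 0.8207

82.1%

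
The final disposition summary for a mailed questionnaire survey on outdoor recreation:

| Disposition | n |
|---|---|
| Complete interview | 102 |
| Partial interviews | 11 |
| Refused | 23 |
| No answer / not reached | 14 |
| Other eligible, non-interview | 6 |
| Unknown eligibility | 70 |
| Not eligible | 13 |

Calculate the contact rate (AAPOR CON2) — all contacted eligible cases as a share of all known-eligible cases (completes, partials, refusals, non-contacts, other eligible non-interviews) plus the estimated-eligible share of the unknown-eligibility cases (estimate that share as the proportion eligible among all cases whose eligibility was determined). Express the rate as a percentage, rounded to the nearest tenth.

64.4%

Top → 102 + 11 + 23 + 6 = 142
Determined eligible → 102 + 11 + 23 + 14 + 6 = 156
e = 156 / (156 + 13) = 156 / 169 = 0.9231
Estimated eligible among unknowns → 0.9231 × 70 = 64.62
Base → 156 + 64.62 = 220.62
CON2 = 142 / 220.62 = 0.6436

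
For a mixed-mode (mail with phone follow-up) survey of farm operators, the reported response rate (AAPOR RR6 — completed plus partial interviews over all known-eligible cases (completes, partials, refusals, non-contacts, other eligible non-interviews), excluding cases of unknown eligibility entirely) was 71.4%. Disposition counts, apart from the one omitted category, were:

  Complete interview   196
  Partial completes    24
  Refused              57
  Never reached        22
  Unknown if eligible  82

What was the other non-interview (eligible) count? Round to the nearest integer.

Num: 196 + 24 = 220
RR6 = 220 / D = 0.714
D = 220 / 0.714 = 308.1
Rest of base = 299
other non-interview (eligible) = 308.1 − 299 ≈ 9

9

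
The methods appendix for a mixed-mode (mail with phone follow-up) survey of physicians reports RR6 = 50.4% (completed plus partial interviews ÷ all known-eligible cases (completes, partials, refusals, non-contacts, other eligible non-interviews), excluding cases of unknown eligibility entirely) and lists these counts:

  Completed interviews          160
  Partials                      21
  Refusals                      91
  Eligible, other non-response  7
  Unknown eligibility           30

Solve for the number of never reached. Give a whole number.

Numerator: 160 + 21 = 181
RR6 = 181 / D = 0.504
D = 181 / 0.504 = 359.1
Rest of base = 279
never reached = 359.1 − 279 ≈ 80

80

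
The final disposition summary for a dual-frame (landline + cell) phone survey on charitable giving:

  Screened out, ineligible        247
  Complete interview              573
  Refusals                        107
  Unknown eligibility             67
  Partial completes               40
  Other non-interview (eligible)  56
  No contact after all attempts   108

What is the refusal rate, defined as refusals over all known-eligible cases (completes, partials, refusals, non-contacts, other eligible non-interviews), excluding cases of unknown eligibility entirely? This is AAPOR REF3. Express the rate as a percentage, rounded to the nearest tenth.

12.1%

Top = 107
Denominator = 573 + 40 + 107 + 108 + 56 = 884
REF3 = 107 / 884 = 0.1210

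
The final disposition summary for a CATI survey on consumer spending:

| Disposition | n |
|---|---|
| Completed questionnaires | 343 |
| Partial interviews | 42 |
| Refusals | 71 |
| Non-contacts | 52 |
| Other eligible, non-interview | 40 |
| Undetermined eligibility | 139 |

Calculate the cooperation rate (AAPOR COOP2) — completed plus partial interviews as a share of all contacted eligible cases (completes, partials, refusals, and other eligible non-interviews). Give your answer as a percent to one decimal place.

Top = 343 + 42 = 385
Denom = 343 + 42 + 71 + 40 = 496
COOP2 = 385 / 496 = 0.7762

77.6%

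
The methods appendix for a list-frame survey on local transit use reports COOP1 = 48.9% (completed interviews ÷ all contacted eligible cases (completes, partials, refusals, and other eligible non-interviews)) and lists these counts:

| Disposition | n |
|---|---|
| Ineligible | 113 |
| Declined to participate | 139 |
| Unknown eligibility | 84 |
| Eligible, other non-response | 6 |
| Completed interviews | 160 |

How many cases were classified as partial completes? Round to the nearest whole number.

22

COOP1 = 160 / D = 0.489
D = 160 / 0.489 = 327.2
Remaining denominator categories sum to 305
partial completes = 327.2 − 305 ≈ 22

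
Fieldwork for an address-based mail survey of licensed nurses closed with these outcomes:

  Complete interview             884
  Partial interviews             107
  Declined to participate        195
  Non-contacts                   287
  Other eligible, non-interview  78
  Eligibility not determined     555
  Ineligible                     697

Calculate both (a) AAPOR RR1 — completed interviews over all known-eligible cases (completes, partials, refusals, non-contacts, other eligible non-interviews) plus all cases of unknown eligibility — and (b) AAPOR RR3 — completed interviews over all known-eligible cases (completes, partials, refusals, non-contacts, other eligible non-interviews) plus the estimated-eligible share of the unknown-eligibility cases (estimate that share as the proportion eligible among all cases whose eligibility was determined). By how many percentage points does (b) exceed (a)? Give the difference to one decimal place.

Top → 884
Denom → 884 + 107 + 195 + 287 + 78 + 555 = 2106
RR1 = 884 / 2106 = 0.4198
Eligible (known) → 884 + 107 + 195 + 287 + 78 = 1551
e = 1551 / (1551 + 697) = 1551 / 2248 = 0.6899
e × U → 0.6899 × 555 = 382.89
Denom → 1551 + 382.89 = 1933.89
RR3 = 884 / 1933.89 = 0.4571
Difference = 45.71 − 41.98 = 3.73 percentage points

3.7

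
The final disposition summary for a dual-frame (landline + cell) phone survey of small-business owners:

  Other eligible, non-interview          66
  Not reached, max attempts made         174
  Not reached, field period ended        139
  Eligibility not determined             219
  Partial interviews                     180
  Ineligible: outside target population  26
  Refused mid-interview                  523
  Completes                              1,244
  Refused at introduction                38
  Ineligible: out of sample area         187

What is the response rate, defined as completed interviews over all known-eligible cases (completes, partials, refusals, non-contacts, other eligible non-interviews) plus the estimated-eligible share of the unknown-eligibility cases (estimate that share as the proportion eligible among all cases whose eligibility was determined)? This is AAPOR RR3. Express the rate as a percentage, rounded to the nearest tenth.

Refusals = 38 + 523 = 561
Never reached = 139 + 174 = 313
Not eligible = 26 + 187 = 213
Num: 1244
Determined eligible: 1244 + 180 + 561 + 313 + 66 = 2364
e = 2364 / (2364 + 213) = 2364 / 2577 = 0.9173
Estimated eligible among unknowns: 0.9173 × 219 = 200.89
Denom: 2364 + 200.89 = 2564.89
RR3 = 1244 / 2564.89 = 0.4850

48.5%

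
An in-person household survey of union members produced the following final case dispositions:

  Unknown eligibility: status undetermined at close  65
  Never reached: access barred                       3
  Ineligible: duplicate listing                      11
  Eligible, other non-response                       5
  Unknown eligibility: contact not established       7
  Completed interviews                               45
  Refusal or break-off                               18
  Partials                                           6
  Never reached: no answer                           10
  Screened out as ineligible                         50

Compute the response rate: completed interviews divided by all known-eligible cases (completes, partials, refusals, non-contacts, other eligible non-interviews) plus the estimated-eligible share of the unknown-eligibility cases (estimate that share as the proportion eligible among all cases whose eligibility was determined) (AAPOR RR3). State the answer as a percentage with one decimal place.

No answer / not reached = 10 + 3 = 13
Undetermined eligibility = 7 + 65 = 72
Screened out, ineligible = 50 + 11 = 61
Num = 45
Eligible (known) = 45 + 6 + 18 + 13 + 5 = 87
e = 87 / (87 + 61) = 87 / 148 = 0.5878
Eligible share of unknowns = 0.5878 × 72 = 42.32
Base = 87 + 42.32 = 129.32
RR3 = 45 / 129.32 = 0.3480

34.8%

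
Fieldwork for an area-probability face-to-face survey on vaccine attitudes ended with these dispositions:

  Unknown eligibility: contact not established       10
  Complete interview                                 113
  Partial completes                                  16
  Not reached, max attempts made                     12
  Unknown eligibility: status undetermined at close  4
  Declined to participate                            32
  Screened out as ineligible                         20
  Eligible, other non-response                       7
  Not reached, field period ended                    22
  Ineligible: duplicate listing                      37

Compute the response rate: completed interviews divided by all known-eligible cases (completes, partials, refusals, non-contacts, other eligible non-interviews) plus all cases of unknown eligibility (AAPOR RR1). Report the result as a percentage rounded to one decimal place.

52.3%

No answer / not reached = 22 + 12 = 34
Unknown if eligible = 10 + 4 = 14
Out of scope = 20 + 37 = 57
Num = 113
Denominator = 113 + 16 + 32 + 34 + 7 + 14 = 216
RR1 = 113 / 216 = 0.5231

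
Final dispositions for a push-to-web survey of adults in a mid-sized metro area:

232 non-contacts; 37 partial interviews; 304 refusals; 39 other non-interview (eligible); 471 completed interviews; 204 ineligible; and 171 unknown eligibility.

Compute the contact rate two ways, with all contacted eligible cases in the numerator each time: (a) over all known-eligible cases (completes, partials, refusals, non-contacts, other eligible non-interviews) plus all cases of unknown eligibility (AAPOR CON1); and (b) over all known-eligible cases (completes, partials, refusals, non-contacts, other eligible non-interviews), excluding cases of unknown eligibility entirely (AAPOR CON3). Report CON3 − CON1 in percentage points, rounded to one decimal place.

Top → 471 + 37 + 304 + 39 = 851
Denominator → 471 + 37 + 304 + 232 + 39 + 171 = 1254
CON1 = 851 / 1254 = 0.6786
Denominator → 471 + 37 + 304 + 232 + 39 = 1083
CON3 = 851 / 1083 = 0.7858
Difference = 78.58 − 67.86 = 10.72 percentage points

10.7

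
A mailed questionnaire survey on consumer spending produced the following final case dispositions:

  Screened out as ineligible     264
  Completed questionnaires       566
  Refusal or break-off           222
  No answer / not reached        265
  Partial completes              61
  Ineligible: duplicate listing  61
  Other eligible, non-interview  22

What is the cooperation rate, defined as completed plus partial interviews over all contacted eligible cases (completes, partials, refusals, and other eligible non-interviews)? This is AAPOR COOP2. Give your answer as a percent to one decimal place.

72.0%

Out of scope = 264 + 61 = 325
Top → 566 + 61 = 627
Denominator → 566 + 61 + 222 + 22 = 871
COOP2 = 627 / 871 = 0.7199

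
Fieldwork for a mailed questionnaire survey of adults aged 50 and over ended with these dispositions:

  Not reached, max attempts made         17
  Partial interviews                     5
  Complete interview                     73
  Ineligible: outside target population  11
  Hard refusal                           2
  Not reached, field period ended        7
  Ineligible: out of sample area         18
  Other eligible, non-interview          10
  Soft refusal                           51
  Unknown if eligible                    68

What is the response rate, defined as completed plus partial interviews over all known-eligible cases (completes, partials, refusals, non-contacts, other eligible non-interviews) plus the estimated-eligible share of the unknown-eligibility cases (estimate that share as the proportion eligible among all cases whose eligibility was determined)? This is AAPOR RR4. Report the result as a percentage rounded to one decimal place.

Refusal or break-off = 2 + 51 = 53
Never reached = 7 + 17 = 24
Ineligible = 11 + 18 = 29
Top: 73 + 5 = 78
Eligible (known): 73 + 5 + 53 + 24 + 10 = 165
e = 165 / (165 + 29) = 165 / 194 = 0.8505
Eligible share of unknowns: 0.8505 × 68 = 57.83
Denom: 165 + 57.83 = 222.83
RR4 = 78 / 222.83 = 0.3500

35.0%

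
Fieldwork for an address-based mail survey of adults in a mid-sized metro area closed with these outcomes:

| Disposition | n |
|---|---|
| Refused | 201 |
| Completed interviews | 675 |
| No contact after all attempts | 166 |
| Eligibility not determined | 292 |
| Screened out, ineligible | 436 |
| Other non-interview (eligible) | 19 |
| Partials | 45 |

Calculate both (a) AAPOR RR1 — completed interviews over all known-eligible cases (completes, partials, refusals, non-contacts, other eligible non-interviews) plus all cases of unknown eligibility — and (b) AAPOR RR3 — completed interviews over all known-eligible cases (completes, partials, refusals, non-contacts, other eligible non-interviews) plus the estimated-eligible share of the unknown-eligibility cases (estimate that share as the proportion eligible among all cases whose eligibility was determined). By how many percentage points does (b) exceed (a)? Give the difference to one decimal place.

Top → 675
Denominator → 675 + 45 + 201 + 166 + 19 + 292 = 1398
RR1 = 675 / 1398 = 0.4828
Determined eligible → 675 + 45 + 201 + 166 + 19 = 1106
e = 1106 / (1106 + 436) = 1106 / 1542 = 0.7173
Eligible share of unknowns → 0.7173 × 292 = 209.45
Denominator → 1106 + 209.45 = 1315.45
RR3 = 675 / 1315.45 = 0.5131
Difference = 51.31 − 48.28 = 3.03 percentage points

3.0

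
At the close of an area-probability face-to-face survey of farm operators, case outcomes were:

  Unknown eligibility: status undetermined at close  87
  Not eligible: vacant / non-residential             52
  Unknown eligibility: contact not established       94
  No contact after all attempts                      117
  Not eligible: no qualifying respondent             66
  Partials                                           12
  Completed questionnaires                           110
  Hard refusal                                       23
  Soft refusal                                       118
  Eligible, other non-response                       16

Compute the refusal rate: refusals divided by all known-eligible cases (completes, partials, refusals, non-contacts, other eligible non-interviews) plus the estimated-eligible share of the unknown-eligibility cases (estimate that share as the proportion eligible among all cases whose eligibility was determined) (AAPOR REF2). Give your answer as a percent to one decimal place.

26.3%

Refusal or break-off = 23 + 118 = 141
Undetermined eligibility = 94 + 87 = 181
Out of scope = 66 + 52 = 118
Num = 141
Determined eligible = 110 + 12 + 141 + 117 + 16 = 396
e = 396 / (396 + 118) = 396 / 514 = 0.7704
e × U = 0.7704 × 181 = 139.44
Denominator = 396 + 139.44 = 535.44
REF2 = 141 / 535.44 = 0.2633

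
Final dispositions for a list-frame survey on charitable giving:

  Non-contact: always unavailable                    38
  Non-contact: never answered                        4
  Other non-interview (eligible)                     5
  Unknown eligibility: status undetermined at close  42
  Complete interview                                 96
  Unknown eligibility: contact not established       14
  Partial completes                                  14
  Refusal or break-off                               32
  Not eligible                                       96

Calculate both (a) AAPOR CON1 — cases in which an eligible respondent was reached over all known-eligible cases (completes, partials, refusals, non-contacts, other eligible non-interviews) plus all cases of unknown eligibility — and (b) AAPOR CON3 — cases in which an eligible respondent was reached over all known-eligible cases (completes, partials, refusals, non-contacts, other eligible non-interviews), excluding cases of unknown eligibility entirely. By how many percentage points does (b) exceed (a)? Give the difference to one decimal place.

17.8

No answer / not reached = 4 + 38 = 42
Unknown eligibility = 14 + 42 = 56
Num = 96 + 14 + 32 + 5 = 147
Denominator = 96 + 14 + 32 + 42 + 5 + 56 = 245
CON1 = 147 / 245 = 0.6000
Denominator = 96 + 14 + 32 + 42 + 5 = 189
CON3 = 147 / 189 = 0.7778
Difference = 77.78 − 60.00 = 17.78 percentage points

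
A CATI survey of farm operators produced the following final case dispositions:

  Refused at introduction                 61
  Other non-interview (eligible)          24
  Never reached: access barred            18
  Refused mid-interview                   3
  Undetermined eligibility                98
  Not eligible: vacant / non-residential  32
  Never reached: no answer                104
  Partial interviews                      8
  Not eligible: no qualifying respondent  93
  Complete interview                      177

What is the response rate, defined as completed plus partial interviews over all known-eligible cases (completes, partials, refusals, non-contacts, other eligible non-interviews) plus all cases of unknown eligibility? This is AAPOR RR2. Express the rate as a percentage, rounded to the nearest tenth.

Refused = 61 + 3 = 64
No contact after all attempts = 104 + 18 = 122
Screened out, ineligible = 93 + 32 = 125
Numerator: 177 + 8 = 185
Base: 177 + 8 + 64 + 122 + 24 + 98 = 493
RR2 = 185 / 493 = 0.3753

37.5%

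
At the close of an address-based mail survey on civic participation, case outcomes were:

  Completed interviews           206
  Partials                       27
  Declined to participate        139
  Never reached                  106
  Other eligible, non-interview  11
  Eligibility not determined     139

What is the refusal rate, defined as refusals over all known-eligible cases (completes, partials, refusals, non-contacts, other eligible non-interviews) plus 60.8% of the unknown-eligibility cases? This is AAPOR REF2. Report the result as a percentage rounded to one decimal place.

24.2%

Num: 139
Determined eligible: 206 + 27 + 139 + 106 + 11 = 489
Eligible share of unknowns: 0.6080 × 139 = 84.51
Denominator: 489 + 84.51 = 573.51
REF2 = 139 / 573.51 = 0.2424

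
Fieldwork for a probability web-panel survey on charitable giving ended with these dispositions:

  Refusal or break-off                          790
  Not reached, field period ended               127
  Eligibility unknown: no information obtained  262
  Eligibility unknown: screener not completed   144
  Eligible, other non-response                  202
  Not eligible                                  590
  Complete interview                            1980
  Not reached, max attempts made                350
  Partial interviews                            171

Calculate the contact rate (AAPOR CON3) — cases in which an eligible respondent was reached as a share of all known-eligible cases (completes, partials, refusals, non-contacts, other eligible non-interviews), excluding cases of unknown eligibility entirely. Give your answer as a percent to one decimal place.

Never reached = 127 + 350 = 477
Eligibility not determined = 144 + 262 = 406
Numerator: 1980 + 171 + 790 + 202 = 3143
Denom: 1980 + 171 + 790 + 477 + 202 = 3620
CON3 = 3143 / 3620 = 0.8682

86.8%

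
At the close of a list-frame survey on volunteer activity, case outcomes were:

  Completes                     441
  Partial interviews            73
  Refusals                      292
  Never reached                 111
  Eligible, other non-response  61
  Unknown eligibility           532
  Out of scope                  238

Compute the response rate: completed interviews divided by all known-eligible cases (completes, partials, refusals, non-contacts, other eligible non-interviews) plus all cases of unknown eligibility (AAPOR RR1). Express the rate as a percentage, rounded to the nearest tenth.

29.2%

Top: 441
Denominator: 441 + 73 + 292 + 111 + 61 + 532 = 1510
RR1 = 441 / 1510 = 0.2921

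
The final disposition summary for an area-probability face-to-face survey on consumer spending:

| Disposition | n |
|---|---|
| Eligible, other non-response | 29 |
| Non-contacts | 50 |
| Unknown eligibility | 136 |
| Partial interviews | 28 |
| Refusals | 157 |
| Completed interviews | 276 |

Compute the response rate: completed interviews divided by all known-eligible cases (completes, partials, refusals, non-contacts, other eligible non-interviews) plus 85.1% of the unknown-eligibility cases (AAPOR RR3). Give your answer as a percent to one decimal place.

42.1%

Num → 276
Eligible (known) → 276 + 28 + 157 + 50 + 29 = 540
Estimated eligible among unknowns → 0.8510 × 136 = 115.74
Denominator → 540 + 115.74 = 655.74
RR3 = 276 / 655.74 = 0.4209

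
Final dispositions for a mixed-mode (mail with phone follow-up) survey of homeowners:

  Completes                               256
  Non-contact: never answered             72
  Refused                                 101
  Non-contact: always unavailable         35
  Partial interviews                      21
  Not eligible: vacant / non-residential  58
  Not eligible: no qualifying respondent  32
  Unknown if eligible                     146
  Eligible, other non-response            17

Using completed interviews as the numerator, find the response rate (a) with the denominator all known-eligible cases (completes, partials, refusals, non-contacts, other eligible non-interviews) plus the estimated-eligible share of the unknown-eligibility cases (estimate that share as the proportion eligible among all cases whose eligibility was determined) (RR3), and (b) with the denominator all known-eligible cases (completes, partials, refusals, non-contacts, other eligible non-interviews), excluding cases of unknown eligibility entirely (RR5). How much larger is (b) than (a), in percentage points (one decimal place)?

No answer / not reached = 72 + 35 = 107
Screened out, ineligible = 32 + 58 = 90
Num = 256
Determined eligible = 256 + 21 + 101 + 107 + 17 = 502
e = 502 / (502 + 90) = 502 / 592 = 0.8480
Eligible share of unknowns = 0.8480 × 146 = 123.81
Base = 502 + 123.81 = 625.81
RR3 = 256 / 625.81 = 0.4091
Base = 256 + 21 + 101 + 107 + 17 = 502
RR5 = 256 / 502 = 0.5100
Difference = 51.00 − 40.91 = 10.09 percentage points

10.1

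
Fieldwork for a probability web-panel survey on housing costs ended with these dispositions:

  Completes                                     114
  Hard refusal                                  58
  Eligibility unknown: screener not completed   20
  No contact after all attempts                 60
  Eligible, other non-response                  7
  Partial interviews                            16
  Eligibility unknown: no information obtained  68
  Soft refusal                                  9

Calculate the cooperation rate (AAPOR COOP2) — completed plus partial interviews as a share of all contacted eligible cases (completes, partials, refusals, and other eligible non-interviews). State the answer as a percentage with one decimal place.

Refused = 58 + 9 = 67
Undetermined eligibility = 20 + 68 = 88
Numerator → 114 + 16 = 130
Denom → 114 + 16 + 67 + 7 = 204
COOP2 = 130 / 204 = 0.6373

63.7%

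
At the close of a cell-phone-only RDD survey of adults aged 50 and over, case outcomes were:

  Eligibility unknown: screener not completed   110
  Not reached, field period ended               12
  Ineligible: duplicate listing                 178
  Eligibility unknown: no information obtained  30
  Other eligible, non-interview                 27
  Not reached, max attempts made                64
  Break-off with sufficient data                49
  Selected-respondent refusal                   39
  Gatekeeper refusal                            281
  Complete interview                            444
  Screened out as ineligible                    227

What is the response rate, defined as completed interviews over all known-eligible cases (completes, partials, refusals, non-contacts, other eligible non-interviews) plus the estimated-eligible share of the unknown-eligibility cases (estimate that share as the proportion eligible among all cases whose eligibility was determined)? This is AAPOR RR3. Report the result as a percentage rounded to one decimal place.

Refusals = 281 + 39 = 320
Never reached = 12 + 64 = 76
Unknown eligibility = 110 + 30 = 140
Ineligible = 227 + 178 = 405
Numerator → 444
Eligible (known) → 444 + 49 + 320 + 76 + 27 = 916
e = 916 / (916 + 405) = 916 / 1321 = 0.6934
e × U → 0.6934 × 140 = 97.08
Base → 916 + 97.08 = 1013.08
RR3 = 444 / 1013.08 = 0.4383

43.8%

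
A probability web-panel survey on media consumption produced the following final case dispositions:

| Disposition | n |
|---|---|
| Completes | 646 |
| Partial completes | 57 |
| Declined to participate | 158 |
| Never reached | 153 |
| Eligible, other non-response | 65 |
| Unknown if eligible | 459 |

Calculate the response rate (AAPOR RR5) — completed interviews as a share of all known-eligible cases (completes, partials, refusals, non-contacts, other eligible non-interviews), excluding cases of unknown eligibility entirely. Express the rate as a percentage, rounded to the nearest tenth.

59.9%

Numerator: 646
Denom: 646 + 57 + 158 + 153 + 65 = 1079
RR5 = 646 / 1079 = 0.5987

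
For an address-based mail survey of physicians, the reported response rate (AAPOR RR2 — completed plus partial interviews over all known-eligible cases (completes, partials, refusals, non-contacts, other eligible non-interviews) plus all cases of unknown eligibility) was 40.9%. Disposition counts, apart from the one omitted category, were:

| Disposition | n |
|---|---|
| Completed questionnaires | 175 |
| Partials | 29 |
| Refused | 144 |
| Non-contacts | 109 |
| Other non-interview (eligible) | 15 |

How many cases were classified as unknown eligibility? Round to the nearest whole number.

Top = 175 + 29 = 204
RR2 = 204 / D = 0.409
D = 204 / 0.409 = 498.8
Remaining denominator categories sum to 472
unknown eligibility = 498.8 − 472 ≈ 27

27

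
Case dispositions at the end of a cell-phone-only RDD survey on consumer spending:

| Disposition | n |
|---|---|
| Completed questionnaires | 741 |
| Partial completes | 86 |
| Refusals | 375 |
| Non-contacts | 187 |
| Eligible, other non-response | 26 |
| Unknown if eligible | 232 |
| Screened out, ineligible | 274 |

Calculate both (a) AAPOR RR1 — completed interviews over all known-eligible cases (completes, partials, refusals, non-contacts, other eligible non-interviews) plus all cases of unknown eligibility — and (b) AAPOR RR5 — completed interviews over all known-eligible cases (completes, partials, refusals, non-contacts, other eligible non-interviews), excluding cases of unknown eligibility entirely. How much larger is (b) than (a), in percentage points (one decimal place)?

Num → 741
Denom → 741 + 86 + 375 + 187 + 26 + 232 = 1647
RR1 = 741 / 1647 = 0.4499
Denom → 741 + 86 + 375 + 187 + 26 = 1415
RR5 = 741 / 1415 = 0.5237
Difference = 52.37 − 44.99 = 7.38 percentage points

7.4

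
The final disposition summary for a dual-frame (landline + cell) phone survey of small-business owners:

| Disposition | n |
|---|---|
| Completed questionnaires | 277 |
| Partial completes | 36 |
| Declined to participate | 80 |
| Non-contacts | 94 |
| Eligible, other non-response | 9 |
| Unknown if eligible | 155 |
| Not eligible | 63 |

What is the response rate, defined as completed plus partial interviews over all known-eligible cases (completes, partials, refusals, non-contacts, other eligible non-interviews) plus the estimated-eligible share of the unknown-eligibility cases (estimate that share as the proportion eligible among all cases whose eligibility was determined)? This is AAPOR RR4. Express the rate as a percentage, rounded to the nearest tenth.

49.4%

Top: 277 + 36 = 313
Determined eligible: 277 + 36 + 80 + 94 + 9 = 496
e = 496 / (496 + 63) = 496 / 559 = 0.8873
e × U: 0.8873 × 155 = 137.53
Base: 496 + 137.53 = 633.53
RR4 = 313 / 633.53 = 0.4941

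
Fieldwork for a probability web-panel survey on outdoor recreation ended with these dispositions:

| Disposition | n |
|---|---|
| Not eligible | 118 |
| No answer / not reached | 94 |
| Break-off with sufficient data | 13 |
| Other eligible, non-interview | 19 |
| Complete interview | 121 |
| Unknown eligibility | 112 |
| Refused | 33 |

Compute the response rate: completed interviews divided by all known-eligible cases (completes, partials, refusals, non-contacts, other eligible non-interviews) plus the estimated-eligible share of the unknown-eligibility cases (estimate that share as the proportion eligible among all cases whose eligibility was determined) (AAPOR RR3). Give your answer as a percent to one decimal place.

33.7%

Num → 121
Determined eligible → 121 + 13 + 33 + 94 + 19 = 280
e = 280 / (280 + 118) = 280 / 398 = 0.7035
Estimated eligible among unknowns → 0.7035 × 112 = 78.79
Denominator → 280 + 78.79 = 358.79
RR3 = 121 / 358.79 = 0.3372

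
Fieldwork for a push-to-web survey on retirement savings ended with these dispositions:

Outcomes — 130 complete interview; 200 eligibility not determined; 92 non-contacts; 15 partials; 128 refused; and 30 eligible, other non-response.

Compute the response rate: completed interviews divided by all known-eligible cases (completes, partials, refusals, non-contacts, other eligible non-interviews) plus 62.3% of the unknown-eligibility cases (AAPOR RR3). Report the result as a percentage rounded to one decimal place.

Num → 130
Determined eligible → 130 + 15 + 128 + 92 + 30 = 395
e × U → 0.6230 × 200 = 124.60
Denominator → 395 + 124.60 = 519.60
RR3 = 130 / 519.60 = 0.2502

25.0%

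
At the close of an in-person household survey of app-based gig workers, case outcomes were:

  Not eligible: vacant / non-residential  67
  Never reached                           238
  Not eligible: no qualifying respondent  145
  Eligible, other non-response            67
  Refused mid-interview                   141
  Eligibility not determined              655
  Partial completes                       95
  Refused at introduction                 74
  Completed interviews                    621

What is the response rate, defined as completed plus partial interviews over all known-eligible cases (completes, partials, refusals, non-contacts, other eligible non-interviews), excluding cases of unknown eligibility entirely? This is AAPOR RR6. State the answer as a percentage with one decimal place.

57.9%

Declined to participate = 74 + 141 = 215
Ineligible = 145 + 67 = 212
Numerator = 621 + 95 = 716
Base = 621 + 95 + 215 + 238 + 67 = 1236
RR6 = 716 / 1236 = 0.5793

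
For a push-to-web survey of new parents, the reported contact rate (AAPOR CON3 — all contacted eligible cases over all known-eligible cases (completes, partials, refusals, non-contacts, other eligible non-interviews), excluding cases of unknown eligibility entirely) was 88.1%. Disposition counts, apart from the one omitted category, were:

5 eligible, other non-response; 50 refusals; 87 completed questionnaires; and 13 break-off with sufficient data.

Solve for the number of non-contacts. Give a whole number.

21

Num = 87 + 13 + 50 + 5 = 155
CON3 = 155 / D = 0.881
D = 155 / 0.881 = 175.9
Rest of base = 155
non-contacts = 175.9 − 155 ≈ 21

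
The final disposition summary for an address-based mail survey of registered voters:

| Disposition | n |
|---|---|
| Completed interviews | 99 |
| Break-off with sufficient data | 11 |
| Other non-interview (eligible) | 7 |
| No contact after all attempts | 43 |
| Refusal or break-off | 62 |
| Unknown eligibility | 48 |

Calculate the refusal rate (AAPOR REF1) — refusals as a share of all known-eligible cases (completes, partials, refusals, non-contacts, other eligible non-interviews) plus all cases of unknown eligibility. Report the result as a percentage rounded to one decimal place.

Num = 62
Denom = 99 + 11 + 62 + 43 + 7 + 48 = 270
REF1 = 62 / 270 = 0.2296

23.0%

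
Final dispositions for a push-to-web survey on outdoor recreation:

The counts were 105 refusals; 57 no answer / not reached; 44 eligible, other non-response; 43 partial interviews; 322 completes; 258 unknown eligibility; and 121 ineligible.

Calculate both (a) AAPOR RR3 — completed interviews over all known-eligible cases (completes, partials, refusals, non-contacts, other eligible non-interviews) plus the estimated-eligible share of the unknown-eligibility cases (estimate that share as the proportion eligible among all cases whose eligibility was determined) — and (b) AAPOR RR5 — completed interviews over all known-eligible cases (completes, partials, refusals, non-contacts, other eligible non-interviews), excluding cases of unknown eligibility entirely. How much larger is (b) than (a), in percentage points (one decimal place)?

Num = 322
Known eligible = 322 + 43 + 105 + 57 + 44 = 571
e = 571 / (571 + 121) = 571 / 692 = 0.8251
Eligible share of unknowns = 0.8251 × 258 = 212.88
Denominator = 571 + 212.88 = 783.88
RR3 = 322 / 783.88 = 0.4108
Denominator = 322 + 43 + 105 + 57 + 44 = 571
RR5 = 322 / 571 = 0.5639
Difference = 56.39 − 41.08 = 15.31 percentage points

15.3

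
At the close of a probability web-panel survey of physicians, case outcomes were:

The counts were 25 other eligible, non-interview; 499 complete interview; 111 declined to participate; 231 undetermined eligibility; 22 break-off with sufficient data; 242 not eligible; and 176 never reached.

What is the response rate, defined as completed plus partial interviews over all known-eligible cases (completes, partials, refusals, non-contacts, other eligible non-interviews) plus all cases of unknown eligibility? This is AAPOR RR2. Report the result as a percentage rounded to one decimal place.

Numerator = 499 + 22 = 521
Base = 499 + 22 + 111 + 176 + 25 + 231 = 1064
RR2 = 521 / 1064 = 0.4897

49.0%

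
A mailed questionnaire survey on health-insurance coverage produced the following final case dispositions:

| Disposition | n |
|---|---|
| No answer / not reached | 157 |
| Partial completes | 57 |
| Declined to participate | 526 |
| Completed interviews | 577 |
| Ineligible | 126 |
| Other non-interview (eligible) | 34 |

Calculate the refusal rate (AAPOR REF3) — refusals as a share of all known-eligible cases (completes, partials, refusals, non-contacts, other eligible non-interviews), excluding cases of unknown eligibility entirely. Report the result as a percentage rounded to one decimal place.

38.9%

Num = 526
Denom = 577 + 57 + 526 + 157 + 34 = 1351
REF3 = 526 / 1351 = 0.3893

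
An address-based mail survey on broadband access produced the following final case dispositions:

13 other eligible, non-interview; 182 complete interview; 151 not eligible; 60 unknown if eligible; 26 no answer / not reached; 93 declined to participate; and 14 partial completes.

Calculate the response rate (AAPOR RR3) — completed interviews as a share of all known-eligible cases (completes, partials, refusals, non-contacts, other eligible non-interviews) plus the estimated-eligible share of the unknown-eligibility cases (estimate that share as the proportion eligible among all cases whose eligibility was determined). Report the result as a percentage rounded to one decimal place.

49.3%

Top = 182
Determined eligible = 182 + 14 + 93 + 26 + 13 = 328
e = 328 / (328 + 151) = 328 / 479 = 0.6848
Eligible share of unknowns = 0.6848 × 60 = 41.09
Base = 328 + 41.09 = 369.09
RR3 = 182 / 369.09 = 0.4931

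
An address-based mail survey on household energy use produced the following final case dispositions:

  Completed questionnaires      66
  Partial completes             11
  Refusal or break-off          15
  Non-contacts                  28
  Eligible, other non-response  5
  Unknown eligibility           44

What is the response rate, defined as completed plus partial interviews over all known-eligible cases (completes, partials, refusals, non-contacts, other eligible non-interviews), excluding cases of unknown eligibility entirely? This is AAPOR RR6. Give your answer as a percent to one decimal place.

Num: 66 + 11 = 77
Denominator: 66 + 11 + 15 + 28 + 5 = 125
RR6 = 77 / 125 = 0.6160

61.6%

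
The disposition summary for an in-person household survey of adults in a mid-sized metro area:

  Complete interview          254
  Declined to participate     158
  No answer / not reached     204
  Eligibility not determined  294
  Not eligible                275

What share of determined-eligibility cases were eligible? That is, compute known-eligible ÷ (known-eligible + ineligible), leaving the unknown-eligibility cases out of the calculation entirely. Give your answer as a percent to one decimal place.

Eligible (known) → 254 + 158 + 204 = 616
e = 616 / (616 + 275) = 616 / 891 = 0.6914

69.1%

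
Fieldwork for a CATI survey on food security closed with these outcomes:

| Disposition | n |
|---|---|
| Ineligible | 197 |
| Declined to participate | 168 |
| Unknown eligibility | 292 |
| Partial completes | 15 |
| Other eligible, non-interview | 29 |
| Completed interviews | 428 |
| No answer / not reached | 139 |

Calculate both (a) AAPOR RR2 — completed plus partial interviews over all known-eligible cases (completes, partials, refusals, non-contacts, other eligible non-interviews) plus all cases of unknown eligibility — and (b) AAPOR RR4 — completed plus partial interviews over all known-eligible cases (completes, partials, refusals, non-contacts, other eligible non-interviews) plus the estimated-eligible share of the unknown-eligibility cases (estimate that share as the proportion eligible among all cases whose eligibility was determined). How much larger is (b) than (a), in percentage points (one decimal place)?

Top → 428 + 15 = 443
Denom → 428 + 15 + 168 + 139 + 29 + 292 = 1071
RR2 = 443 / 1071 = 0.4136
Eligible (known) → 428 + 15 + 168 + 139 + 29 = 779
e = 779 / (779 + 197) = 779 / 976 = 0.7982
e × U → 0.7982 × 292 = 233.07
Denom → 779 + 233.07 = 1012.07
RR4 = 443 / 1012.07 = 0.4377
Difference = 43.77 − 41.36 = 2.41 percentage points

2.4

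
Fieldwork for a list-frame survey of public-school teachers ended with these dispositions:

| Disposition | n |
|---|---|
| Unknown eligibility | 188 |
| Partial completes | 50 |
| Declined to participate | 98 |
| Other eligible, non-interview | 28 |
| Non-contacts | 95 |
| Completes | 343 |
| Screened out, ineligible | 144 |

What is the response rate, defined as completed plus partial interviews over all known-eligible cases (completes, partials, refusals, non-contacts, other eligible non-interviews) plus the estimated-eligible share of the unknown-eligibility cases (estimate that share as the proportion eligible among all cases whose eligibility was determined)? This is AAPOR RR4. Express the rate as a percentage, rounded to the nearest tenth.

Num → 343 + 50 = 393
Determined eligible → 343 + 50 + 98 + 95 + 28 = 614
e = 614 / (614 + 144) = 614 / 758 = 0.8100
Estimated eligible among unknowns → 0.8100 × 188 = 152.28
Denom → 614 + 152.28 = 766.28
RR4 = 393 / 766.28 = 0.5129

51.3%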